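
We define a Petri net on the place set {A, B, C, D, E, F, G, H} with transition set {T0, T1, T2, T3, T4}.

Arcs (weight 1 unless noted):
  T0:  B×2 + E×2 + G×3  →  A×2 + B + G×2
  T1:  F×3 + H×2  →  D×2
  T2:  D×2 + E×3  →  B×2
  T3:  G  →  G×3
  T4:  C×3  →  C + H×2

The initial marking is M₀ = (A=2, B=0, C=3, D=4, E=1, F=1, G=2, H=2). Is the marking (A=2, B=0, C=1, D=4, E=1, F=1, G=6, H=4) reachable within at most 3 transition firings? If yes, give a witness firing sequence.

step 1: fire T3:  (A=2, B=0, C=3, D=4, E=1, F=1, G=2, H=2) → (A=2, B=0, C=3, D=4, E=1, F=1, G=4, H=2)
step 2: fire T3:  (A=2, B=0, C=3, D=4, E=1, F=1, G=4, H=2) → (A=2, B=0, C=3, D=4, E=1, F=1, G=6, H=2)
step 3: fire T4:  (A=2, B=0, C=3, D=4, E=1, F=1, G=6, H=2) → (A=2, B=0, C=1, D=4, E=1, F=1, G=6, H=4)

YES — reachable via ⟨T3, T3, T4⟩ (3 firings)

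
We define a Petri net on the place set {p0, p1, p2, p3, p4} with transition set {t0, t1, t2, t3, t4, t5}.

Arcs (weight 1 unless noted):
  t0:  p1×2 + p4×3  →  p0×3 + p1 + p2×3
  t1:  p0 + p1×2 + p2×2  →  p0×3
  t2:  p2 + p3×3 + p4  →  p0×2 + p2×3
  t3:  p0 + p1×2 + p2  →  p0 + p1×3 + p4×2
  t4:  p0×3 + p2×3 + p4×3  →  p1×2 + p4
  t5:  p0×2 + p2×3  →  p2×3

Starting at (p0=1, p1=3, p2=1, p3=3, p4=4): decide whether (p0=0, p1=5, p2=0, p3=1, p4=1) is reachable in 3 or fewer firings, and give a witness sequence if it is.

NO — not reachable within 3 firings

depth 0: 1 marking
depth 1: 4 markings reached so far
depth 2: 12 markings reached so far
depth 3: 26 markings reached so far
target is not among the 26 markings reachable within 3 steps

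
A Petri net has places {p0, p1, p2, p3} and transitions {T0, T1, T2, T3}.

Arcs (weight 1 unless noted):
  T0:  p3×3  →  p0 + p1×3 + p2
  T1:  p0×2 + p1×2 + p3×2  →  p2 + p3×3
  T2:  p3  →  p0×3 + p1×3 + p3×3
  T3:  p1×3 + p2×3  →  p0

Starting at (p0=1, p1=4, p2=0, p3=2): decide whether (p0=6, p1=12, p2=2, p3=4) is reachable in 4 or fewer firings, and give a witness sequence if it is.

depth 0: 1 marking
depth 1: 2 markings reached so far
depth 2: 5 markings reached so far
depth 3: 10 markings reached so far
depth 4: 17 markings reached so far
target is not among the 17 markings reachable within 4 steps

NO — not reachable within 4 firings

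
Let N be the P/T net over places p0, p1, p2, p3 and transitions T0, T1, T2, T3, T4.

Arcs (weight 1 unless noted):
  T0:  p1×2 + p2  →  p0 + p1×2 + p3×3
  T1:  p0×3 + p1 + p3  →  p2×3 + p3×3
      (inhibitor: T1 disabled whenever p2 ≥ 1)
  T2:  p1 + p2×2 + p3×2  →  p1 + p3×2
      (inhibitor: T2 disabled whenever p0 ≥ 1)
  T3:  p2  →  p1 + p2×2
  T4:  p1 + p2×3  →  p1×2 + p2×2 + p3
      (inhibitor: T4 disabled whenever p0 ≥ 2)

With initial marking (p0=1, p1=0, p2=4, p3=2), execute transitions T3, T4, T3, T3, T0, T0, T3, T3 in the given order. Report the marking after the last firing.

(p0=3, p1=6, p2=6, p3=9)

step 1: fire T3:  (p0=1, p1=0, p2=4, p3=2) → (p0=1, p1=1, p2=5, p3=2)
step 2: fire T4:  (p0=1, p1=1, p2=5, p3=2) → (p0=1, p1=2, p2=4, p3=3)
step 3: fire T3:  (p0=1, p1=2, p2=4, p3=3) → (p0=1, p1=3, p2=5, p3=3)
step 4: fire T3:  (p0=1, p1=3, p2=5, p3=3) → (p0=1, p1=4, p2=6, p3=3)
step 5: fire T0:  (p0=1, p1=4, p2=6, p3=3) → (p0=2, p1=4, p2=5, p3=6)
step 6: fire T0:  (p0=2, p1=4, p2=5, p3=6) → (p0=3, p1=4, p2=4, p3=9)
step 7: fire T3:  (p0=3, p1=4, p2=4, p3=9) → (p0=3, p1=5, p2=5, p3=9)
step 8: fire T3:  (p0=3, p1=5, p2=5, p3=9) → (p0=3, p1=6, p2=6, p3=9)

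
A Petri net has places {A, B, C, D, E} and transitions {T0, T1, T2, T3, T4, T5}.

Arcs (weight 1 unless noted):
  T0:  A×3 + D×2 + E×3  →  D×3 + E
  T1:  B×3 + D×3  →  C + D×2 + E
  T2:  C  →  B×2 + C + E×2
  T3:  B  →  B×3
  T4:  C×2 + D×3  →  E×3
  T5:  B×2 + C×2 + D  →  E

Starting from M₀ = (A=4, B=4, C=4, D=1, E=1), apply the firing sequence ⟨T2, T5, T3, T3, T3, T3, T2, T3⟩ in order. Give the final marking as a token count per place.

(A=4, B=16, C=2, D=0, E=6)

step 1: fire T2:  (A=4, B=4, C=4, D=1, E=1) → (A=4, B=6, C=4, D=1, E=3)
step 2: fire T5:  (A=4, B=6, C=4, D=1, E=3) → (A=4, B=4, C=2, D=0, E=4)
step 3: fire T3:  (A=4, B=4, C=2, D=0, E=4) → (A=4, B=6, C=2, D=0, E=4)
step 4: fire T3:  (A=4, B=6, C=2, D=0, E=4) → (A=4, B=8, C=2, D=0, E=4)
step 5: fire T3:  (A=4, B=8, C=2, D=0, E=4) → (A=4, B=10, C=2, D=0, E=4)
step 6: fire T3:  (A=4, B=10, C=2, D=0, E=4) → (A=4, B=12, C=2, D=0, E=4)
step 7: fire T2:  (A=4, B=12, C=2, D=0, E=4) → (A=4, B=14, C=2, D=0, E=6)
step 8: fire T3:  (A=4, B=14, C=2, D=0, E=6) → (A=4, B=16, C=2, D=0, E=6)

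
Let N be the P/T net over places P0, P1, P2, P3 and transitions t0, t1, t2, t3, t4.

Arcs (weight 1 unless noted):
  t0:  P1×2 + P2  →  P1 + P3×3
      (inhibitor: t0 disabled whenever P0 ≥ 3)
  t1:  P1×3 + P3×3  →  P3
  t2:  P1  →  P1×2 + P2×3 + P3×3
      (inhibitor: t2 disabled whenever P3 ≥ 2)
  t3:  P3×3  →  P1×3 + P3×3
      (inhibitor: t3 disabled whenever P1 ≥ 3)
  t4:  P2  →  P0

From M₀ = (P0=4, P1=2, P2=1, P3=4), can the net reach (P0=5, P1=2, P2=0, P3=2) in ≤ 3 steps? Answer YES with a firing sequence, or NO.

step 1: fire t3:  (P0=4, P1=2, P2=1, P3=4) → (P0=4, P1=5, P2=1, P3=4)
step 2: fire t1:  (P0=4, P1=5, P2=1, P3=4) → (P0=4, P1=2, P2=1, P3=2)
step 3: fire t4:  (P0=4, P1=2, P2=1, P3=2) → (P0=5, P1=2, P2=0, P3=2)

YES — reachable via ⟨t3, t1, t4⟩ (3 firings)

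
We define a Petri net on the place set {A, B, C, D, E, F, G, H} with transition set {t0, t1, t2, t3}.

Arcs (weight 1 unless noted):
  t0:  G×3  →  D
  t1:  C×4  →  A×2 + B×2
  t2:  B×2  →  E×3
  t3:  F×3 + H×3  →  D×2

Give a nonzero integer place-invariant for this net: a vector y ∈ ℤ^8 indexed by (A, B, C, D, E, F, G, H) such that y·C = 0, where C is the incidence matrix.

Incidence matrix C (rows=places, cols=transitions):
       t0   t1   t2   t3
    A   0    2    0    0
    B   0    2   -2    0
    C   0   -4    0    0
    D   1    0    0    2
    E   0    0    3    0
    F   0    0    0   -3
    G  -3    0    0    0
    H   0    0    0   -3

Candidate y = [2, 0, 1, 0, 0, 0, 0, 0]; check y·C column-wise:
  col t0: 2·0 + 1·0 + 0·1 + 0·-3 = 0
  col t1: 2·2 + 0·2 + 1·-4 = 0
  col t2: 2·0 + 0·-2 + 1·0 + 0·3 = 0
  col t3: 2·0 + 1·0 + 0·2 + 0·-3 + 0·-3 = 0

y = (A:2, B:0, C:1, D:0, E:0, F:0, G:0, H:0)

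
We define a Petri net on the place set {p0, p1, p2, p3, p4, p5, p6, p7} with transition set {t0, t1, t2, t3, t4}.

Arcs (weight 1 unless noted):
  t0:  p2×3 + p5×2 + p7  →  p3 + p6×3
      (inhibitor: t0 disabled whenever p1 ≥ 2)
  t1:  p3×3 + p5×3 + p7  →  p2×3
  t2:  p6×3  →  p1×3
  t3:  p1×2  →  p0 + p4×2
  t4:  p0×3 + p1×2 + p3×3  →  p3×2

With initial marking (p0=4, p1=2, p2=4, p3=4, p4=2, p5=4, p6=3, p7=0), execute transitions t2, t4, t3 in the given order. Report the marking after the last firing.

step 1: fire t2:  (p0=4, p1=2, p2=4, p3=4, p4=2, p5=4, p6=3, p7=0) → (p0=4, p1=5, p2=4, p3=4, p4=2, p5=4, p6=0, p7=0)
step 2: fire t4:  (p0=4, p1=5, p2=4, p3=4, p4=2, p5=4, p6=0, p7=0) → (p0=1, p1=3, p2=4, p3=3, p4=2, p5=4, p6=0, p7=0)
step 3: fire t3:  (p0=1, p1=3, p2=4, p3=3, p4=2, p5=4, p6=0, p7=0) → (p0=2, p1=1, p2=4, p3=3, p4=4, p5=4, p6=0, p7=0)

(p0=2, p1=1, p2=4, p3=3, p4=4, p5=4, p6=0, p7=0)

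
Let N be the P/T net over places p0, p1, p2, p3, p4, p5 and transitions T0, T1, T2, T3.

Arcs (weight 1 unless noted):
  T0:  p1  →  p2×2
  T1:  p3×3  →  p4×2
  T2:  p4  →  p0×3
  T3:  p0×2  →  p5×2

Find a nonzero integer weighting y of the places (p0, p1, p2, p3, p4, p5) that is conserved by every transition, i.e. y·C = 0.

y = (p0:0, p1:2, p2:1, p3:0, p4:0, p5:0)

Incidence matrix C (rows=places, cols=transitions):
       T0   T1   T2   T3
   p0   0    0    3   -2
   p1  -1    0    0    0
   p2   2    0    0    0
   p3   0   -3    0    0
   p4   0    2   -1    0
   p5   0    0    0    2

Candidate y = [0, 2, 1, 0, 0, 0]; check y·C column-wise:
  col T0: 2·-1 + 1·2 = 0
  col T1: 2·0 + 1·0 + 0·-3 + 0·2 = 0
  col T2: 0·3 + 2·0 + 1·0 + 0·-1 = 0
  col T3: 0·-2 + 2·0 + 1·0 + 0·2 = 0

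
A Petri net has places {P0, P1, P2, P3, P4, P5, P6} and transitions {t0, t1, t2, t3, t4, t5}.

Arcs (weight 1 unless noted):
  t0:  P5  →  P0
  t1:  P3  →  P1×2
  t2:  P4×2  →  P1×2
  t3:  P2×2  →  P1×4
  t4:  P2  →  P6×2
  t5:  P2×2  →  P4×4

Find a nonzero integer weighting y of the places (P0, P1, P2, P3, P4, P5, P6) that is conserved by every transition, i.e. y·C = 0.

Incidence matrix C (rows=places, cols=transitions):
       t0   t1   t2   t3   t4   t5
   P0   1    0    0    0    0    0
   P1   0    2    2    4    0    0
   P2   0    0    0   -2   -1   -2
   P3   0   -1    0    0    0    0
   P4   0    0   -2    0    0    4
   P5  -1    0    0    0    0    0
   P6   0    0    0    0    2    0

Candidate y = [1, 0, 0, 0, 0, 1, 0]; check y·C column-wise:
  col t0: 1·1 + 1·-1 = 0
  col t1: 1·0 + 0·2 + 0·-1 + 1·0 = 0
  col t2: 1·0 + 0·2 + 0·-2 + 1·0 = 0
  col t3: 1·0 + 0·4 + 0·-2 + 1·0 = 0
  col t4: 1·0 + 0·-1 + 1·0 + 0·2 = 0
  col t5: 1·0 + 0·-2 + 0·4 + 1·0 = 0

y = (P0:1, P1:0, P2:0, P3:0, P4:0, P5:1, P6:0)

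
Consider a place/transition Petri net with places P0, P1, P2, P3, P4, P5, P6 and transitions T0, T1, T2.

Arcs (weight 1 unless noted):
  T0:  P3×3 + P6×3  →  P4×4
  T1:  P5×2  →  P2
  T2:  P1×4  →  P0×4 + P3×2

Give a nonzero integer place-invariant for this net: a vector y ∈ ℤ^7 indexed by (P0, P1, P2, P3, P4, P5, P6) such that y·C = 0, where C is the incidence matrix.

Incidence matrix C (rows=places, cols=transitions):
       T0   T1   T2
   P0   0    0    4
   P1   0    0   -4
   P2   0    1    0
   P3  -3    0    2
   P4   4    0    0
   P5   0   -2    0
   P6  -3    0    0

Candidate y = [1, 1, 0, 0, 0, 0, 0]; check y·C column-wise:
  col T0: 1·0 + 1·0 + 0·-3 + 0·4 + 0·-3 = 0
  col T1: 1·0 + 1·0 + 0·1 + 0·-2 = 0
  col T2: 1·4 + 1·-4 + 0·2 = 0

y = (P0:1, P1:1, P2:0, P3:0, P4:0, P5:0, P6:0)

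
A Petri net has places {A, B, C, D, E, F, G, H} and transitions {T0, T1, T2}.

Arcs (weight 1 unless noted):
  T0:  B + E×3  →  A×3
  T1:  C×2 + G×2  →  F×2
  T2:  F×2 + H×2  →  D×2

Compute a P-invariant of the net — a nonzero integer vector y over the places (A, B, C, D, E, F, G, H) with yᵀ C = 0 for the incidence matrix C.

Incidence matrix C (rows=places, cols=transitions):
       T0   T1   T2
    A   3    0    0
    B  -1    0    0
    C   0   -2    0
    D   0    0    2
    E  -3    0    0
    F   0    2   -2
    G   0   -2    0
    H   0    0   -2

Candidate y = [1, 3, 0, 0, 0, 0, 0, 0]; check y·C column-wise:
  col T0: 1·3 + 3·-1 + 0·-3 = 0
  col T1: 1·0 + 3·0 + 0·-2 + 0·2 + 0·-2 = 0
  col T2: 1·0 + 3·0 + 0·2 + 0·-2 + 0·-2 = 0

y = (A:1, B:3, C:0, D:0, E:0, F:0, G:0, H:0)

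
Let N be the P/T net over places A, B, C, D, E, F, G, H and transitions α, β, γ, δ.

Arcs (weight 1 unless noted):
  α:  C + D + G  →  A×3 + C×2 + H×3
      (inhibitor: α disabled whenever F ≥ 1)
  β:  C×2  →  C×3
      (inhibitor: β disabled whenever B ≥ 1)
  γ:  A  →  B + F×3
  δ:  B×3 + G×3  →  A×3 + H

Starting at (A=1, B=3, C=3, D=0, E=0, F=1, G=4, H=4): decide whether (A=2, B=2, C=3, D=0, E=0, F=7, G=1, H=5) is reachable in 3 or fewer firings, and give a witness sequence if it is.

step 1: fire γ:  (A=1, B=3, C=3, D=0, E=0, F=1, G=4, H=4) → (A=0, B=4, C=3, D=0, E=0, F=4, G=4, H=4)
step 2: fire δ:  (A=0, B=4, C=3, D=0, E=0, F=4, G=4, H=4) → (A=3, B=1, C=3, D=0, E=0, F=4, G=1, H=5)
step 3: fire γ:  (A=3, B=1, C=3, D=0, E=0, F=4, G=1, H=5) → (A=2, B=2, C=3, D=0, E=0, F=7, G=1, H=5)

YES — reachable via ⟨γ, δ, γ⟩ (3 firings)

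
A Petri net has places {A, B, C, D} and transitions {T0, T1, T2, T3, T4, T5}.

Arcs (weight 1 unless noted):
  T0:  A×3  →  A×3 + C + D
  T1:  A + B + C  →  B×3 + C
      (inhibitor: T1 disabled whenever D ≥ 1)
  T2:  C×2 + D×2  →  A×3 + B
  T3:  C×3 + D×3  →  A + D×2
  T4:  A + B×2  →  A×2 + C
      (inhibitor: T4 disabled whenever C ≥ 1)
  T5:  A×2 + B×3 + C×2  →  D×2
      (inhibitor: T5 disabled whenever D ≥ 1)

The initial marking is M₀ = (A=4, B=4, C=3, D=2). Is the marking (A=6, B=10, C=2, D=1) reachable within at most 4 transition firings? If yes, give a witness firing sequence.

depth 0: 1 marking
depth 1: 3 markings reached so far
depth 2: 7 markings reached so far
depth 3: 12 markings reached so far
depth 4: 20 markings reached so far
target is not among the 20 markings reachable within 4 steps

NO — not reachable within 4 firings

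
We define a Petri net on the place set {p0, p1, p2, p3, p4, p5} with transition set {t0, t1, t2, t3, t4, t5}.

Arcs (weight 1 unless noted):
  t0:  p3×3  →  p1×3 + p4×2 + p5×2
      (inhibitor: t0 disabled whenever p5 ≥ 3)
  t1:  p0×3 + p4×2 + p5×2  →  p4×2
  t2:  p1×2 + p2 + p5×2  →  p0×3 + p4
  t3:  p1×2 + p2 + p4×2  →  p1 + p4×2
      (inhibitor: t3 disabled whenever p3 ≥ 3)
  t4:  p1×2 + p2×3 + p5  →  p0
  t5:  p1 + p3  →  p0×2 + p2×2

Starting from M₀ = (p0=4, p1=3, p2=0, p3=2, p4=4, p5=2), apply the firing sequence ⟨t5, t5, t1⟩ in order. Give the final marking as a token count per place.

step 1: fire t5:  (p0=4, p1=3, p2=0, p3=2, p4=4, p5=2) → (p0=6, p1=2, p2=2, p3=1, p4=4, p5=2)
step 2: fire t5:  (p0=6, p1=2, p2=2, p3=1, p4=4, p5=2) → (p0=8, p1=1, p2=4, p3=0, p4=4, p5=2)
step 3: fire t1:  (p0=8, p1=1, p2=4, p3=0, p4=4, p5=2) → (p0=5, p1=1, p2=4, p3=0, p4=4, p5=0)

(p0=5, p1=1, p2=4, p3=0, p4=4, p5=0)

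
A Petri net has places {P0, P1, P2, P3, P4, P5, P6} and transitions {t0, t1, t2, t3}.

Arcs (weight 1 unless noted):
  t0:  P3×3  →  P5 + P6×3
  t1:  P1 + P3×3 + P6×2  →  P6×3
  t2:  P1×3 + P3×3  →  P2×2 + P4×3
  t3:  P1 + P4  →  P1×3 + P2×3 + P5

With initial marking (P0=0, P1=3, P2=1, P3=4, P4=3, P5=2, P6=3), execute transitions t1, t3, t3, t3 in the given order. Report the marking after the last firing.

(P0=0, P1=8, P2=10, P3=1, P4=0, P5=5, P6=4)

step 1: fire t1:  (P0=0, P1=3, P2=1, P3=4, P4=3, P5=2, P6=3) → (P0=0, P1=2, P2=1, P3=1, P4=3, P5=2, P6=4)
step 2: fire t3:  (P0=0, P1=2, P2=1, P3=1, P4=3, P5=2, P6=4) → (P0=0, P1=4, P2=4, P3=1, P4=2, P5=3, P6=4)
step 3: fire t3:  (P0=0, P1=4, P2=4, P3=1, P4=2, P5=3, P6=4) → (P0=0, P1=6, P2=7, P3=1, P4=1, P5=4, P6=4)
step 4: fire t3:  (P0=0, P1=6, P2=7, P3=1, P4=1, P5=4, P6=4) → (P0=0, P1=8, P2=10, P3=1, P4=0, P5=5, P6=4)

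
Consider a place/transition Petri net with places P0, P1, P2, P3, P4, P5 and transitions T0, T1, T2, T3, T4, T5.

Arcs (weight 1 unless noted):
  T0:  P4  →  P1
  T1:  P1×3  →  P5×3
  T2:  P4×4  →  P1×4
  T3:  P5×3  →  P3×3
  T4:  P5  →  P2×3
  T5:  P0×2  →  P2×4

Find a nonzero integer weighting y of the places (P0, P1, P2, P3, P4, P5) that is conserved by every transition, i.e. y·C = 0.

y = (P0:2, P1:3, P2:1, P3:3, P4:3, P5:3)

Incidence matrix C (rows=places, cols=transitions):
       T0   T1   T2   T3   T4   T5
   P0   0    0    0    0    0   -2
   P1   1   -3    4    0    0    0
   P2   0    0    0    0    3    4
   P3   0    0    0    3    0    0
   P4  -1    0   -4    0    0    0
   P5   0    3    0   -3   -1    0

Candidate y = [2, 3, 1, 3, 3, 3]; check y·C column-wise:
  col T0: 2·0 + 3·1 + 1·0 + 3·0 + 3·-1 + 3·0 = 0
  col T1: 2·0 + 3·-3 + 1·0 + 3·0 + 3·0 + 3·3 = 0
  col T2: 2·0 + 3·4 + 1·0 + 3·0 + 3·-4 + 3·0 = 0
  col T3: 2·0 + 3·0 + 1·0 + 3·3 + 3·0 + 3·-3 = 0
  col T4: 2·0 + 3·0 + 1·3 + 3·0 + 3·0 + 3·-1 = 0
  col T5: 2·-2 + 3·0 + 1·4 + 3·0 + 3·0 + 3·0 = 0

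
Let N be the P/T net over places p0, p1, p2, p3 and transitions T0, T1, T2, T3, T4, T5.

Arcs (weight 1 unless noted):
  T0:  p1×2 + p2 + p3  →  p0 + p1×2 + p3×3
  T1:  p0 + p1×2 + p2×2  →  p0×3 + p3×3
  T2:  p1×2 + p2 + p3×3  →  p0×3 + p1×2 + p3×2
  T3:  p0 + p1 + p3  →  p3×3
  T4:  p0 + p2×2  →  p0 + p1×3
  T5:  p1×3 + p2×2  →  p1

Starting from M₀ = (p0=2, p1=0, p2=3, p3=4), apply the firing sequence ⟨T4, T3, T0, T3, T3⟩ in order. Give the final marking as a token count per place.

step 1: fire T4:  (p0=2, p1=0, p2=3, p3=4) → (p0=2, p1=3, p2=1, p3=4)
step 2: fire T3:  (p0=2, p1=3, p2=1, p3=4) → (p0=1, p1=2, p2=1, p3=6)
step 3: fire T0:  (p0=1, p1=2, p2=1, p3=6) → (p0=2, p1=2, p2=0, p3=8)
step 4: fire T3:  (p0=2, p1=2, p2=0, p3=8) → (p0=1, p1=1, p2=0, p3=10)
step 5: fire T3:  (p0=1, p1=1, p2=0, p3=10) → (p0=0, p1=0, p2=0, p3=12)

(p0=0, p1=0, p2=0, p3=12)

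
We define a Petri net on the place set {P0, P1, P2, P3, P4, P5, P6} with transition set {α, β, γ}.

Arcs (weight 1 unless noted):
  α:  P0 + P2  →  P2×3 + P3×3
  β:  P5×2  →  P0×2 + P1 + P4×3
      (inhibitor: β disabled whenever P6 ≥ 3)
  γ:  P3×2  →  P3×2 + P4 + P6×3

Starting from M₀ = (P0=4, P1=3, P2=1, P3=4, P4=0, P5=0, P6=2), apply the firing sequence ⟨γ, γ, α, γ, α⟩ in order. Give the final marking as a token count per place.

(P0=2, P1=3, P2=5, P3=10, P4=3, P5=0, P6=11)

step 1: fire γ:  (P0=4, P1=3, P2=1, P3=4, P4=0, P5=0, P6=2) → (P0=4, P1=3, P2=1, P3=4, P4=1, P5=0, P6=5)
step 2: fire γ:  (P0=4, P1=3, P2=1, P3=4, P4=1, P5=0, P6=5) → (P0=4, P1=3, P2=1, P3=4, P4=2, P5=0, P6=8)
step 3: fire α:  (P0=4, P1=3, P2=1, P3=4, P4=2, P5=0, P6=8) → (P0=3, P1=3, P2=3, P3=7, P4=2, P5=0, P6=8)
step 4: fire γ:  (P0=3, P1=3, P2=3, P3=7, P4=2, P5=0, P6=8) → (P0=3, P1=3, P2=3, P3=7, P4=3, P5=0, P6=11)
step 5: fire α:  (P0=3, P1=3, P2=3, P3=7, P4=3, P5=0, P6=11) → (P0=2, P1=3, P2=5, P3=10, P4=3, P5=0, P6=11)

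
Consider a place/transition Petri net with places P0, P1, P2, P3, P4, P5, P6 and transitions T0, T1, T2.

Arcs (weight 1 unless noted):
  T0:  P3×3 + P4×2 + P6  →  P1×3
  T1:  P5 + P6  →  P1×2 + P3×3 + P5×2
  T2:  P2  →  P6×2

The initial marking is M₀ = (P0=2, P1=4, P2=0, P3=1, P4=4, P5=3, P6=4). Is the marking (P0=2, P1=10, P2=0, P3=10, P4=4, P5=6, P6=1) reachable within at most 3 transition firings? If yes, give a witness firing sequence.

step 1: fire T1:  (P0=2, P1=4, P2=0, P3=1, P4=4, P5=3, P6=4) → (P0=2, P1=6, P2=0, P3=4, P4=4, P5=4, P6=3)
step 2: fire T1:  (P0=2, P1=6, P2=0, P3=4, P4=4, P5=4, P6=3) → (P0=2, P1=8, P2=0, P3=7, P4=4, P5=5, P6=2)
step 3: fire T1:  (P0=2, P1=8, P2=0, P3=7, P4=4, P5=5, P6=2) → (P0=2, P1=10, P2=0, P3=10, P4=4, P5=6, P6=1)

YES — reachable via ⟨T1, T1, T1⟩ (3 firings)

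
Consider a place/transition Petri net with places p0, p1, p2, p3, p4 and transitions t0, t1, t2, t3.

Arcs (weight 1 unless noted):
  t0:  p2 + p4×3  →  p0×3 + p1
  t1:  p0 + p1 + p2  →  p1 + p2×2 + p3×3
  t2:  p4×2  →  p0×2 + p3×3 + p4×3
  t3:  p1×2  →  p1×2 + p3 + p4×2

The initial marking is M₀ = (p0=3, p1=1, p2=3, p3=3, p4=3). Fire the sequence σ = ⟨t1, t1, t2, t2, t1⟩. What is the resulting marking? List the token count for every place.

step 1: fire t1:  (p0=3, p1=1, p2=3, p3=3, p4=3) → (p0=2, p1=1, p2=4, p3=6, p4=3)
step 2: fire t1:  (p0=2, p1=1, p2=4, p3=6, p4=3) → (p0=1, p1=1, p2=5, p3=9, p4=3)
step 3: fire t2:  (p0=1, p1=1, p2=5, p3=9, p4=3) → (p0=3, p1=1, p2=5, p3=12, p4=4)
step 4: fire t2:  (p0=3, p1=1, p2=5, p3=12, p4=4) → (p0=5, p1=1, p2=5, p3=15, p4=5)
step 5: fire t1:  (p0=5, p1=1, p2=5, p3=15, p4=5) → (p0=4, p1=1, p2=6, p3=18, p4=5)

(p0=4, p1=1, p2=6, p3=18, p4=5)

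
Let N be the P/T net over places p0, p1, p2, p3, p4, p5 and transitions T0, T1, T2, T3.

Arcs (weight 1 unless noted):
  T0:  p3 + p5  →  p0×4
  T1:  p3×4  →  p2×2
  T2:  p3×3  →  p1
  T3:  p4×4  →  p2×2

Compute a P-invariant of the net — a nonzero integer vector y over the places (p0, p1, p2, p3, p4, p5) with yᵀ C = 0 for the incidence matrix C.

y = (p0:1, p1:12, p2:8, p3:4, p4:4, p5:0)

Incidence matrix C (rows=places, cols=transitions):
       T0   T1   T2   T3
   p0   4    0    0    0
   p1   0    0    1    0
   p2   0    2    0    2
   p3  -1   -4   -3    0
   p4   0    0    0   -4
   p5  -1    0    0    0

Candidate y = [1, 12, 8, 4, 4, 0]; check y·C column-wise:
  col T0: 1·4 + 12·0 + 8·0 + 4·-1 + 4·0 + 0·-1 = 0
  col T1: 1·0 + 12·0 + 8·2 + 4·-4 + 4·0 = 0
  col T2: 1·0 + 12·1 + 8·0 + 4·-3 + 4·0 = 0
  col T3: 1·0 + 12·0 + 8·2 + 4·0 + 4·-4 = 0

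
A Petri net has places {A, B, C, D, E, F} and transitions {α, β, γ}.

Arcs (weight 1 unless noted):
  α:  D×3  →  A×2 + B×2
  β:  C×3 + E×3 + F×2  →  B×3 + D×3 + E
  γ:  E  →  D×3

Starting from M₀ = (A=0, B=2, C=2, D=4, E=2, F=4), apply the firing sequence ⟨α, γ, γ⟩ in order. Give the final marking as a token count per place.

(A=2, B=4, C=2, D=7, E=0, F=4)

step 1: fire α:  (A=0, B=2, C=2, D=4, E=2, F=4) → (A=2, B=4, C=2, D=1, E=2, F=4)
step 2: fire γ:  (A=2, B=4, C=2, D=1, E=2, F=4) → (A=2, B=4, C=2, D=4, E=1, F=4)
step 3: fire γ:  (A=2, B=4, C=2, D=4, E=1, F=4) → (A=2, B=4, C=2, D=7, E=0, F=4)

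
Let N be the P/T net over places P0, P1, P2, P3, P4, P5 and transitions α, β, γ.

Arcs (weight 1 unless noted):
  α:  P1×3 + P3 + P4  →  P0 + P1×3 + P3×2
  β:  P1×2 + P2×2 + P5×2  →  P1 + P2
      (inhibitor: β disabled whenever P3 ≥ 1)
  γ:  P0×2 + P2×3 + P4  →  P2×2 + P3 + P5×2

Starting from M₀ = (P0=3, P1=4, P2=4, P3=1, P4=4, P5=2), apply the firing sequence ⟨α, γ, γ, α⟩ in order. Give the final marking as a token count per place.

(P0=1, P1=4, P2=2, P3=5, P4=0, P5=6)

step 1: fire α:  (P0=3, P1=4, P2=4, P3=1, P4=4, P5=2) → (P0=4, P1=4, P2=4, P3=2, P4=3, P5=2)
step 2: fire γ:  (P0=4, P1=4, P2=4, P3=2, P4=3, P5=2) → (P0=2, P1=4, P2=3, P3=3, P4=2, P5=4)
step 3: fire γ:  (P0=2, P1=4, P2=3, P3=3, P4=2, P5=4) → (P0=0, P1=4, P2=2, P3=4, P4=1, P5=6)
step 4: fire α:  (P0=0, P1=4, P2=2, P3=4, P4=1, P5=6) → (P0=1, P1=4, P2=2, P3=5, P4=0, P5=6)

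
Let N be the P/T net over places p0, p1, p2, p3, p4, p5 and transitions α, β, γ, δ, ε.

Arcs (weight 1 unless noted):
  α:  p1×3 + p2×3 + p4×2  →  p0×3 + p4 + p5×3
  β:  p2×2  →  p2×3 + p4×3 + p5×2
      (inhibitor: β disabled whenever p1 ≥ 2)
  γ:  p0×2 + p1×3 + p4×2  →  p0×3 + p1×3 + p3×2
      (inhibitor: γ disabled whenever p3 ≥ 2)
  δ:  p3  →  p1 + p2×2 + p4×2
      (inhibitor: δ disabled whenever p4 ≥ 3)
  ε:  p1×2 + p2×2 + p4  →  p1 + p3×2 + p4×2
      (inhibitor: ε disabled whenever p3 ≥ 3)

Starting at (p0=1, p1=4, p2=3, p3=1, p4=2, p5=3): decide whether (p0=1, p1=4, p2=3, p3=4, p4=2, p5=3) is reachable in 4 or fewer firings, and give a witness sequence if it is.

depth 0: 1 marking
depth 1: 4 markings reached so far
depth 2: 6 markings reached so far
depth 3: 8 markings reached so far
depth 4: 8 markings reached so far
(frontier empty at depth 4; search complete)
target is not among the 8 markings reachable within 4 steps

NO — not reachable within 4 firings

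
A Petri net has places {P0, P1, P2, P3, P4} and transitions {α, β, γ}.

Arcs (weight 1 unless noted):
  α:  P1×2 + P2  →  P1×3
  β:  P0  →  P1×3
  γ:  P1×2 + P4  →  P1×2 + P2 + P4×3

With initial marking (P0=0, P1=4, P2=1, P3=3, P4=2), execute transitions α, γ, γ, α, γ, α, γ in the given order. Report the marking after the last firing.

step 1: fire α:  (P0=0, P1=4, P2=1, P3=3, P4=2) → (P0=0, P1=5, P2=0, P3=3, P4=2)
step 2: fire γ:  (P0=0, P1=5, P2=0, P3=3, P4=2) → (P0=0, P1=5, P2=1, P3=3, P4=4)
step 3: fire γ:  (P0=0, P1=5, P2=1, P3=3, P4=4) → (P0=0, P1=5, P2=2, P3=3, P4=6)
step 4: fire α:  (P0=0, P1=5, P2=2, P3=3, P4=6) → (P0=0, P1=6, P2=1, P3=3, P4=6)
step 5: fire γ:  (P0=0, P1=6, P2=1, P3=3, P4=6) → (P0=0, P1=6, P2=2, P3=3, P4=8)
step 6: fire α:  (P0=0, P1=6, P2=2, P3=3, P4=8) → (P0=0, P1=7, P2=1, P3=3, P4=8)
step 7: fire γ:  (P0=0, P1=7, P2=1, P3=3, P4=8) → (P0=0, P1=7, P2=2, P3=3, P4=10)

(P0=0, P1=7, P2=2, P3=3, P4=10)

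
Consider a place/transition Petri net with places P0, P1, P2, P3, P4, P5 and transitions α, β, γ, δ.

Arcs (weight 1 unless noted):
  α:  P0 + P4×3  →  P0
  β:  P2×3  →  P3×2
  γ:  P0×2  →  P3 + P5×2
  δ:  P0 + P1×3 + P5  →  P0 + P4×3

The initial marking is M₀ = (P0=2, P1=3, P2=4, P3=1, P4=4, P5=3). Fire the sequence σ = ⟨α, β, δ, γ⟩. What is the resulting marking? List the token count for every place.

(P0=0, P1=0, P2=1, P3=4, P4=4, P5=4)

step 1: fire α:  (P0=2, P1=3, P2=4, P3=1, P4=4, P5=3) → (P0=2, P1=3, P2=4, P3=1, P4=1, P5=3)
step 2: fire β:  (P0=2, P1=3, P2=4, P3=1, P4=1, P5=3) → (P0=2, P1=3, P2=1, P3=3, P4=1, P5=3)
step 3: fire δ:  (P0=2, P1=3, P2=1, P3=3, P4=1, P5=3) → (P0=2, P1=0, P2=1, P3=3, P4=4, P5=2)
step 4: fire γ:  (P0=2, P1=0, P2=1, P3=3, P4=4, P5=2) → (P0=0, P1=0, P2=1, P3=4, P4=4, P5=4)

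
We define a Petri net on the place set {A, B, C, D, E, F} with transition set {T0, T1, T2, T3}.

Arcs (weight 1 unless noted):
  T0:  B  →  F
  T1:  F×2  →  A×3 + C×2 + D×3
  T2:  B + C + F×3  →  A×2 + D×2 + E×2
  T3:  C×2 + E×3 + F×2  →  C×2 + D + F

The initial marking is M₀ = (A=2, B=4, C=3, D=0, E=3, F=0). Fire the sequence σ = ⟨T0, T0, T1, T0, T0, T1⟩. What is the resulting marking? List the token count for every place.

(A=8, B=0, C=7, D=6, E=3, F=0)

step 1: fire T0:  (A=2, B=4, C=3, D=0, E=3, F=0) → (A=2, B=3, C=3, D=0, E=3, F=1)
step 2: fire T0:  (A=2, B=3, C=3, D=0, E=3, F=1) → (A=2, B=2, C=3, D=0, E=3, F=2)
step 3: fire T1:  (A=2, B=2, C=3, D=0, E=3, F=2) → (A=5, B=2, C=5, D=3, E=3, F=0)
step 4: fire T0:  (A=5, B=2, C=5, D=3, E=3, F=0) → (A=5, B=1, C=5, D=3, E=3, F=1)
step 5: fire T0:  (A=5, B=1, C=5, D=3, E=3, F=1) → (A=5, B=0, C=5, D=3, E=3, F=2)
step 6: fire T1:  (A=5, B=0, C=5, D=3, E=3, F=2) → (A=8, B=0, C=7, D=6, E=3, F=0)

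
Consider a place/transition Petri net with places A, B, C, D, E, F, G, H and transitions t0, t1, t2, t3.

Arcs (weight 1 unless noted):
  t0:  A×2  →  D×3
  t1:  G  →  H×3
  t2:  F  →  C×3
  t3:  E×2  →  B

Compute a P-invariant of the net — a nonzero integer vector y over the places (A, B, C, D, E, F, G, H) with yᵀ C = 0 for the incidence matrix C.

y = (A:3, B:0, C:0, D:2, E:0, F:0, G:0, H:0)

Incidence matrix C (rows=places, cols=transitions):
       t0   t1   t2   t3
    A  -2    0    0    0
    B   0    0    0    1
    C   0    0    3    0
    D   3    0    0    0
    E   0    0    0   -2
    F   0    0   -1    0
    G   0   -1    0    0
    H   0    3    0    0

Candidate y = [3, 0, 0, 2, 0, 0, 0, 0]; check y·C column-wise:
  col t0: 3·-2 + 2·3 = 0
  col t1: 3·0 + 2·0 + 0·-1 + 0·3 = 0
  col t2: 3·0 + 0·3 + 2·0 + 0·-1 = 0
  col t3: 3·0 + 0·1 + 2·0 + 0·-2 = 0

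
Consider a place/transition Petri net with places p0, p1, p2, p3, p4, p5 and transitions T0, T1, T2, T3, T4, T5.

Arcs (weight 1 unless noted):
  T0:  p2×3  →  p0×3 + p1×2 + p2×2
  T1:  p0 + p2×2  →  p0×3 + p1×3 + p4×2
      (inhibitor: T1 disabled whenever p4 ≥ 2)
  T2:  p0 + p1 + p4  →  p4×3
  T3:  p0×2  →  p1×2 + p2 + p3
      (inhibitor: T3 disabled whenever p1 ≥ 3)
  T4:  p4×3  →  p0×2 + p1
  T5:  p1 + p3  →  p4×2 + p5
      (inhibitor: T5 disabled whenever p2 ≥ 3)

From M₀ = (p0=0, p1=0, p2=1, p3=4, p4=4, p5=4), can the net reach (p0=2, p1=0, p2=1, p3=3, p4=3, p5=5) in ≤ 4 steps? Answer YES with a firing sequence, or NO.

YES — reachable via ⟨T4, T5⟩ (2 firings)

step 1: fire T4:  (p0=0, p1=0, p2=1, p3=4, p4=4, p5=4) → (p0=2, p1=1, p2=1, p3=4, p4=1, p5=4)
step 2: fire T5:  (p0=2, p1=1, p2=1, p3=4, p4=1, p5=4) → (p0=2, p1=0, p2=1, p3=3, p4=3, p5=5)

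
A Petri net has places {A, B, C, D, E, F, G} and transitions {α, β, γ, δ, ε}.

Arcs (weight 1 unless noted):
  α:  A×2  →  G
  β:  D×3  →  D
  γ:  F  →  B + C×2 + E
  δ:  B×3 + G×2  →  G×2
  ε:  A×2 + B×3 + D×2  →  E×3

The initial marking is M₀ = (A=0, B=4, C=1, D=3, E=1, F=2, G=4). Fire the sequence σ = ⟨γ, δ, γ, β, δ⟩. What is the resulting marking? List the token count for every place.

step 1: fire γ:  (A=0, B=4, C=1, D=3, E=1, F=2, G=4) → (A=0, B=5, C=3, D=3, E=2, F=1, G=4)
step 2: fire δ:  (A=0, B=5, C=3, D=3, E=2, F=1, G=4) → (A=0, B=2, C=3, D=3, E=2, F=1, G=4)
step 3: fire γ:  (A=0, B=2, C=3, D=3, E=2, F=1, G=4) → (A=0, B=3, C=5, D=3, E=3, F=0, G=4)
step 4: fire β:  (A=0, B=3, C=5, D=3, E=3, F=0, G=4) → (A=0, B=3, C=5, D=1, E=3, F=0, G=4)
step 5: fire δ:  (A=0, B=3, C=5, D=1, E=3, F=0, G=4) → (A=0, B=0, C=5, D=1, E=3, F=0, G=4)

(A=0, B=0, C=5, D=1, E=3, F=0, G=4)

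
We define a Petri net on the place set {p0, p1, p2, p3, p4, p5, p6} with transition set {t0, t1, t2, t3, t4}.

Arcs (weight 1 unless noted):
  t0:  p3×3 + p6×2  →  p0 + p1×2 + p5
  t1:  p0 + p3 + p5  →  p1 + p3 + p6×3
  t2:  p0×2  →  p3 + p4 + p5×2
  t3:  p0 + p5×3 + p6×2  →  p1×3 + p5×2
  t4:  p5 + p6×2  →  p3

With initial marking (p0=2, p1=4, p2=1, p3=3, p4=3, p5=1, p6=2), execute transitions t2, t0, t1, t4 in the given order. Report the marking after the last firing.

step 1: fire t2:  (p0=2, p1=4, p2=1, p3=3, p4=3, p5=1, p6=2) → (p0=0, p1=4, p2=1, p3=4, p4=4, p5=3, p6=2)
step 2: fire t0:  (p0=0, p1=4, p2=1, p3=4, p4=4, p5=3, p6=2) → (p0=1, p1=6, p2=1, p3=1, p4=4, p5=4, p6=0)
step 3: fire t1:  (p0=1, p1=6, p2=1, p3=1, p4=4, p5=4, p6=0) → (p0=0, p1=7, p2=1, p3=1, p4=4, p5=3, p6=3)
step 4: fire t4:  (p0=0, p1=7, p2=1, p3=1, p4=4, p5=3, p6=3) → (p0=0, p1=7, p2=1, p3=2, p4=4, p5=2, p6=1)

(p0=0, p1=7, p2=1, p3=2, p4=4, p5=2, p6=1)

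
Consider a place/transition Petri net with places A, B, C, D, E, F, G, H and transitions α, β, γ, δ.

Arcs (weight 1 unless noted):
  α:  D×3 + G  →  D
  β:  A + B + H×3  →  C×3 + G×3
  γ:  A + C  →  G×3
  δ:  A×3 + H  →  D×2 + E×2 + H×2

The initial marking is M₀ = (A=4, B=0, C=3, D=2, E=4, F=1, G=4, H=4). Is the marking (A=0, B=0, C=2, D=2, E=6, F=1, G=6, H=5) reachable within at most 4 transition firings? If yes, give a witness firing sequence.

YES — reachable via ⟨γ, δ, α⟩ (3 firings)

step 1: fire γ:  (A=4, B=0, C=3, D=2, E=4, F=1, G=4, H=4) → (A=3, B=0, C=2, D=2, E=4, F=1, G=7, H=4)
step 2: fire δ:  (A=3, B=0, C=2, D=2, E=4, F=1, G=7, H=4) → (A=0, B=0, C=2, D=4, E=6, F=1, G=7, H=5)
step 3: fire α:  (A=0, B=0, C=2, D=4, E=6, F=1, G=7, H=5) → (A=0, B=0, C=2, D=2, E=6, F=1, G=6, H=5)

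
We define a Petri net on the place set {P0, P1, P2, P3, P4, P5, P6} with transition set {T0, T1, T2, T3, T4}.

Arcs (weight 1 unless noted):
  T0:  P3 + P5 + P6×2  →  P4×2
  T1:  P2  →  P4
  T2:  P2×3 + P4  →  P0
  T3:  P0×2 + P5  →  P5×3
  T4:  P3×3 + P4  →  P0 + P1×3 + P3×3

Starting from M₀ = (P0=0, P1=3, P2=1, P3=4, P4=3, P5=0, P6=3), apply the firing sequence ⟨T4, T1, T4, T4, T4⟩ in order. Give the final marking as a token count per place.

step 1: fire T4:  (P0=0, P1=3, P2=1, P3=4, P4=3, P5=0, P6=3) → (P0=1, P1=6, P2=1, P3=4, P4=2, P5=0, P6=3)
step 2: fire T1:  (P0=1, P1=6, P2=1, P3=4, P4=2, P5=0, P6=3) → (P0=1, P1=6, P2=0, P3=4, P4=3, P5=0, P6=3)
step 3: fire T4:  (P0=1, P1=6, P2=0, P3=4, P4=3, P5=0, P6=3) → (P0=2, P1=9, P2=0, P3=4, P4=2, P5=0, P6=3)
step 4: fire T4:  (P0=2, P1=9, P2=0, P3=4, P4=2, P5=0, P6=3) → (P0=3, P1=12, P2=0, P3=4, P4=1, P5=0, P6=3)
step 5: fire T4:  (P0=3, P1=12, P2=0, P3=4, P4=1, P5=0, P6=3) → (P0=4, P1=15, P2=0, P3=4, P4=0, P5=0, P6=3)

(P0=4, P1=15, P2=0, P3=4, P4=0, P5=0, P6=3)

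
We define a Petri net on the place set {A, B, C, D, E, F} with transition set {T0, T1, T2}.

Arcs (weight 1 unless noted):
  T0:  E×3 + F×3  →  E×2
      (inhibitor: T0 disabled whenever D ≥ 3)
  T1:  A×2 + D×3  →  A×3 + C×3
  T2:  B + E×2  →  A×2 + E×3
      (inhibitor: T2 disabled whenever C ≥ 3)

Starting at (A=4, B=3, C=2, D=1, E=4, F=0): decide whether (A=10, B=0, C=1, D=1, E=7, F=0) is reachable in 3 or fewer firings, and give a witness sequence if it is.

depth 0: 1 marking
depth 1: 2 markings reached so far
depth 2: 3 markings reached so far
depth 3: 4 markings reached so far
target is not among the 4 markings reachable within 3 steps

NO — not reachable within 3 firings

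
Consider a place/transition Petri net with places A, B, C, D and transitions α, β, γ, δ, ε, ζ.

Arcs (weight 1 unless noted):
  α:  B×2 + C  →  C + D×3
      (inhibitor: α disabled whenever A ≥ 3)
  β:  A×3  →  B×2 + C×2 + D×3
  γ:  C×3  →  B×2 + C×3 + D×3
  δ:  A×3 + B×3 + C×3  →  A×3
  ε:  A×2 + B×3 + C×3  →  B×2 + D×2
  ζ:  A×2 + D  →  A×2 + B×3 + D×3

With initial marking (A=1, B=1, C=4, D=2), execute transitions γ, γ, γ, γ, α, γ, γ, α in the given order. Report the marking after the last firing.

(A=1, B=9, C=4, D=26)

step 1: fire γ:  (A=1, B=1, C=4, D=2) → (A=1, B=3, C=4, D=5)
step 2: fire γ:  (A=1, B=3, C=4, D=5) → (A=1, B=5, C=4, D=8)
step 3: fire γ:  (A=1, B=5, C=4, D=8) → (A=1, B=7, C=4, D=11)
step 4: fire γ:  (A=1, B=7, C=4, D=11) → (A=1, B=9, C=4, D=14)
step 5: fire α:  (A=1, B=9, C=4, D=14) → (A=1, B=7, C=4, D=17)
step 6: fire γ:  (A=1, B=7, C=4, D=17) → (A=1, B=9, C=4, D=20)
step 7: fire γ:  (A=1, B=9, C=4, D=20) → (A=1, B=11, C=4, D=23)
step 8: fire α:  (A=1, B=11, C=4, D=23) → (A=1, B=9, C=4, D=26)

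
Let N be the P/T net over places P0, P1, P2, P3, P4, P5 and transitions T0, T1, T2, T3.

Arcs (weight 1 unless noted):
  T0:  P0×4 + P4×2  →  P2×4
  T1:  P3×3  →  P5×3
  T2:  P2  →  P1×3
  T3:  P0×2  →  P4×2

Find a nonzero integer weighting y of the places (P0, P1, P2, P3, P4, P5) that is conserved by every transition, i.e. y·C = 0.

y = (P0:2, P1:1, P2:3, P3:0, P4:2, P5:0)

Incidence matrix C (rows=places, cols=transitions):
       T0   T1   T2   T3
   P0  -4    0    0   -2
   P1   0    0    3    0
   P2   4    0   -1    0
   P3   0   -3    0    0
   P4  -2    0    0    2
   P5   0    3    0    0

Candidate y = [2, 1, 3, 0, 2, 0]; check y·C column-wise:
  col T0: 2·-4 + 1·0 + 3·4 + 2·-2 = 0
  col T1: 2·0 + 1·0 + 3·0 + 0·-3 + 2·0 + 0·3 = 0
  col T2: 2·0 + 1·3 + 3·-1 + 2·0 = 0
  col T3: 2·-2 + 1·0 + 3·0 + 2·2 = 0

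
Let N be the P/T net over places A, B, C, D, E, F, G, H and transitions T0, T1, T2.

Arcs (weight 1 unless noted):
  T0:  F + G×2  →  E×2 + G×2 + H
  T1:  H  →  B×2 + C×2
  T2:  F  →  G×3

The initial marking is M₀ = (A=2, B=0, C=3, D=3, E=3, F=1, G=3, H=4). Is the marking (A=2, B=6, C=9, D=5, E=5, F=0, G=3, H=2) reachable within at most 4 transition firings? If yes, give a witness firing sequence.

depth 0: 1 marking
depth 1: 4 markings reached so far
depth 2: 7 markings reached so far
depth 3: 10 markings reached so far
depth 4: 13 markings reached so far
target is not among the 13 markings reachable within 4 steps

NO — not reachable within 4 firings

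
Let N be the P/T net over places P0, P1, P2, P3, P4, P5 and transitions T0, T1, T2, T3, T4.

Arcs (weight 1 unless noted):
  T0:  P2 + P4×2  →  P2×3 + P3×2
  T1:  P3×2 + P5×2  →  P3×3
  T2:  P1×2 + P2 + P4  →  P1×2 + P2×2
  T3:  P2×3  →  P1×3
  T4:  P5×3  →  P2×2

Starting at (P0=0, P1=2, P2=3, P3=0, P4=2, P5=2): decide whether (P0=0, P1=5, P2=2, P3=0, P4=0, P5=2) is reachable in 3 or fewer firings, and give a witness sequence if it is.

step 1: fire T2:  (P0=0, P1=2, P2=3, P3=0, P4=2, P5=2) → (P0=0, P1=2, P2=4, P3=0, P4=1, P5=2)
step 2: fire T2:  (P0=0, P1=2, P2=4, P3=0, P4=1, P5=2) → (P0=0, P1=2, P2=5, P3=0, P4=0, P5=2)
step 3: fire T3:  (P0=0, P1=2, P2=5, P3=0, P4=0, P5=2) → (P0=0, P1=5, P2=2, P3=0, P4=0, P5=2)

YES — reachable via ⟨T2, T2, T3⟩ (3 firings)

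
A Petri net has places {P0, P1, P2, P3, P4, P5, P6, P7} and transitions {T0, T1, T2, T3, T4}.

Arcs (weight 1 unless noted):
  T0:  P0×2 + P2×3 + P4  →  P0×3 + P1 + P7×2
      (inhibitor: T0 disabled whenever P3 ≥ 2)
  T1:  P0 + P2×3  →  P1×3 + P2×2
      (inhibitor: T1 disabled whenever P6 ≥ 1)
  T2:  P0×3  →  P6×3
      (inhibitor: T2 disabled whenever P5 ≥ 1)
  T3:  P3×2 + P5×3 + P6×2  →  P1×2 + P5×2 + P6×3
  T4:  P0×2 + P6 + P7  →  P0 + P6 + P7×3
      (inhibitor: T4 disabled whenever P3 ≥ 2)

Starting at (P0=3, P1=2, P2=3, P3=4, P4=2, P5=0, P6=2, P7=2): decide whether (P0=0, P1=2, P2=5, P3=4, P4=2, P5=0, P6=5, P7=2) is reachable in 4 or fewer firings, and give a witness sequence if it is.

depth 0: 1 marking
depth 1: 2 markings reached so far
depth 2: 2 markings reached so far
(frontier empty at depth 2; search complete)
target is not among the 2 markings reachable within 4 steps

NO — not reachable within 4 firings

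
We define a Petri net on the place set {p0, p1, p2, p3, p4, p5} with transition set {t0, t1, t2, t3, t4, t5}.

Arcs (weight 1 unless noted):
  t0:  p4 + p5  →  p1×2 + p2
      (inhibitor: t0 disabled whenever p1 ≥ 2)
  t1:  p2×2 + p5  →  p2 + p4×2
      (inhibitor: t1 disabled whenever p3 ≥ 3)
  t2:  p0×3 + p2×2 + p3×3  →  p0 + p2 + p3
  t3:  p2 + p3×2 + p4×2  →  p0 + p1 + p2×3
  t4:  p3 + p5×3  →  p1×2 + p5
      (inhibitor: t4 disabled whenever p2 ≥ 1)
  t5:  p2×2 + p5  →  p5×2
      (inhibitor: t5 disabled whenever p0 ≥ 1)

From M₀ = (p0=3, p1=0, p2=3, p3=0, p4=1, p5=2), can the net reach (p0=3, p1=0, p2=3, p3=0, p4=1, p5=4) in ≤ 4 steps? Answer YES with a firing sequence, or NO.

depth 0: 1 marking
depth 1: 3 markings reached so far
depth 2: 5 markings reached so far
depth 3: 5 markings reached so far
(frontier empty at depth 3; search complete)
target is not among the 5 markings reachable within 4 steps

NO — not reachable within 4 firings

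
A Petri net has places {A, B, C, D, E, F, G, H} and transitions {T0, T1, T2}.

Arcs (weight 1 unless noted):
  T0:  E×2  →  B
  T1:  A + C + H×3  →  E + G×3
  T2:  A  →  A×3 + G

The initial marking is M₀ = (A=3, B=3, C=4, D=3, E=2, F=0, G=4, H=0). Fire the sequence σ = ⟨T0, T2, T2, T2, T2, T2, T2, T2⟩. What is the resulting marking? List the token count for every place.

step 1: fire T0:  (A=3, B=3, C=4, D=3, E=2, F=0, G=4, H=0) → (A=3, B=4, C=4, D=3, E=0, F=0, G=4, H=0)
step 2: fire T2:  (A=3, B=4, C=4, D=3, E=0, F=0, G=4, H=0) → (A=5, B=4, C=4, D=3, E=0, F=0, G=5, H=0)
step 3: fire T2:  (A=5, B=4, C=4, D=3, E=0, F=0, G=5, H=0) → (A=7, B=4, C=4, D=3, E=0, F=0, G=6, H=0)
step 4: fire T2:  (A=7, B=4, C=4, D=3, E=0, F=0, G=6, H=0) → (A=9, B=4, C=4, D=3, E=0, F=0, G=7, H=0)
step 5: fire T2:  (A=9, B=4, C=4, D=3, E=0, F=0, G=7, H=0) → (A=11, B=4, C=4, D=3, E=0, F=0, G=8, H=0)
step 6: fire T2:  (A=11, B=4, C=4, D=3, E=0, F=0, G=8, H=0) → (A=13, B=4, C=4, D=3, E=0, F=0, G=9, H=0)
step 7: fire T2:  (A=13, B=4, C=4, D=3, E=0, F=0, G=9, H=0) → (A=15, B=4, C=4, D=3, E=0, F=0, G=10, H=0)
step 8: fire T2:  (A=15, B=4, C=4, D=3, E=0, F=0, G=10, H=0) → (A=17, B=4, C=4, D=3, E=0, F=0, G=11, H=0)

(A=17, B=4, C=4, D=3, E=0, F=0, G=11, H=0)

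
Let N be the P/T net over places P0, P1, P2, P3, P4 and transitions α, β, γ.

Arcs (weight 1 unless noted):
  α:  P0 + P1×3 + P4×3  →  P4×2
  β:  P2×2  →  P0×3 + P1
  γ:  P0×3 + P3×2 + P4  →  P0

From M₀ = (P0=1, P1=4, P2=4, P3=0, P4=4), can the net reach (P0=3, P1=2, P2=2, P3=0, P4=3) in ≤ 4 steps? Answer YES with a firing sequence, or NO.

step 1: fire α:  (P0=1, P1=4, P2=4, P3=0, P4=4) → (P0=0, P1=1, P2=4, P3=0, P4=3)
step 2: fire β:  (P0=0, P1=1, P2=4, P3=0, P4=3) → (P0=3, P1=2, P2=2, P3=0, P4=3)

YES — reachable via ⟨α, β⟩ (2 firings)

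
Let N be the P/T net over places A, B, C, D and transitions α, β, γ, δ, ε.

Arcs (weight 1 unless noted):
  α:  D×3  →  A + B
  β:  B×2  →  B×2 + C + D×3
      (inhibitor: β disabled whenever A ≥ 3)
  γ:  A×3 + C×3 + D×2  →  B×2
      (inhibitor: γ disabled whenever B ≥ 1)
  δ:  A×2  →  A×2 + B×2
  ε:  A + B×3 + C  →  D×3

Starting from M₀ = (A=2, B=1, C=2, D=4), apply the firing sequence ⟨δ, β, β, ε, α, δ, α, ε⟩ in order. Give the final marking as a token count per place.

step 1: fire δ:  (A=2, B=1, C=2, D=4) → (A=2, B=3, C=2, D=4)
step 2: fire β:  (A=2, B=3, C=2, D=4) → (A=2, B=3, C=3, D=7)
step 3: fire β:  (A=2, B=3, C=3, D=7) → (A=2, B=3, C=4, D=10)
step 4: fire ε:  (A=2, B=3, C=4, D=10) → (A=1, B=0, C=3, D=13)
step 5: fire α:  (A=1, B=0, C=3, D=13) → (A=2, B=1, C=3, D=10)
step 6: fire δ:  (A=2, B=1, C=3, D=10) → (A=2, B=3, C=3, D=10)
step 7: fire α:  (A=2, B=3, C=3, D=10) → (A=3, B=4, C=3, D=7)
step 8: fire ε:  (A=3, B=4, C=3, D=7) → (A=2, B=1, C=2, D=10)

(A=2, B=1, C=2, D=10)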